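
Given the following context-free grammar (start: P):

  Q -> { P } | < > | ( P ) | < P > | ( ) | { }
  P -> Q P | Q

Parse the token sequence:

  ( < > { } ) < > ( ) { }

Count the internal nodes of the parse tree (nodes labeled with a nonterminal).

12

[P [Q ( [P [Q < >] [P [Q { }]]] )] [P [Q < >] [P [Q ( )] [P [Q { }]]]]]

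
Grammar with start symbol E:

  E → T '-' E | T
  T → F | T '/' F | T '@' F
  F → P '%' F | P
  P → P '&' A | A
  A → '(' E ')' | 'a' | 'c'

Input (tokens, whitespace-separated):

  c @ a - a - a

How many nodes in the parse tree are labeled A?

[E [T [T [F [P [A c]]]] @ [F [P [A a]]]] - [E [T [F [P [A a]]]] - [E [T [F [P [A a]]]]]]]

4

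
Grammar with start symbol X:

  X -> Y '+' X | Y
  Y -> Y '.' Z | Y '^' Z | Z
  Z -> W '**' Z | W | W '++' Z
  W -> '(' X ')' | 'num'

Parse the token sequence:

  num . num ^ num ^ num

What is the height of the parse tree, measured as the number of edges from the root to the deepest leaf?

7

[X [Y [Y [Y [Y [Z [W num]]] . [Z [W num]]] ^ [Z [W num]]] ^ [Z [W num]]]]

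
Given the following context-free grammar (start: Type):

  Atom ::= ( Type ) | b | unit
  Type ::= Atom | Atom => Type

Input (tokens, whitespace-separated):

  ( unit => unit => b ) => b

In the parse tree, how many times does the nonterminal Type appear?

5

[Type [Atom ( [Type [Atom unit] => [Type [Atom unit] => [Type [Atom b]]]] )] => [Type [Atom b]]]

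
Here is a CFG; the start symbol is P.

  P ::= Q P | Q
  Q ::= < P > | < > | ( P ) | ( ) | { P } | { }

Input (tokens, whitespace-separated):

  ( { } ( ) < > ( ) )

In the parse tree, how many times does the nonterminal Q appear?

[P [Q ( [P [Q { }] [P [Q ( )] [P [Q < >] [P [Q ( )]]]]] )]]

5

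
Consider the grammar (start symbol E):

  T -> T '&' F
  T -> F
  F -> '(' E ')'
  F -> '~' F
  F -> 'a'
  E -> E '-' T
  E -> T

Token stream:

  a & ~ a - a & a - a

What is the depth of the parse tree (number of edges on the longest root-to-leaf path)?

6

[E [E [E [T [T [F a]] & [F ~ [F a]]]] - [T [T [F a]] & [F a]]] - [T [F a]]]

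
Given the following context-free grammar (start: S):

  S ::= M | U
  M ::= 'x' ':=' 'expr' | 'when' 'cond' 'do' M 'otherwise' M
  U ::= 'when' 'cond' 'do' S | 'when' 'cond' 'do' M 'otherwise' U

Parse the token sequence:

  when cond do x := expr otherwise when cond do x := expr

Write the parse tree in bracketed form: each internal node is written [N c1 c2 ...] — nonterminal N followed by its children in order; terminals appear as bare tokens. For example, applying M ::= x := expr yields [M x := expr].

S
U
when cond do M otherwise U
when cond do x := expr otherwise U
when cond do x := expr otherwise when cond do S
when cond do x := expr otherwise when cond do M
when cond do x := expr otherwise when cond do x := expr

[S [U when cond do [M x := expr] otherwise [U when cond do [S [M x := expr]]]]]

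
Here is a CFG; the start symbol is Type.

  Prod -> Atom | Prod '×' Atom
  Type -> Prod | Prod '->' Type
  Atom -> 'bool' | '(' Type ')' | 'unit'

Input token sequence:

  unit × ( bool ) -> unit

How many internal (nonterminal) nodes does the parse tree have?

[Type [Prod [Prod [Atom unit]] × [Atom ( [Type [Prod [Atom bool]]] )]] -> [Type [Prod [Atom unit]]]]

11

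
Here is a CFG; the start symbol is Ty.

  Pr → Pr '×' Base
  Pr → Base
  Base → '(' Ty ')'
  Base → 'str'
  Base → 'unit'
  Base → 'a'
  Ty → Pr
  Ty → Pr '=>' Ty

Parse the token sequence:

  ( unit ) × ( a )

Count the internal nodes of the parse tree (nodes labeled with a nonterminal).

11

[Ty [Pr [Pr [Base ( [Ty [Pr [Base unit]]] )]] × [Base ( [Ty [Pr [Base a]]] )]]]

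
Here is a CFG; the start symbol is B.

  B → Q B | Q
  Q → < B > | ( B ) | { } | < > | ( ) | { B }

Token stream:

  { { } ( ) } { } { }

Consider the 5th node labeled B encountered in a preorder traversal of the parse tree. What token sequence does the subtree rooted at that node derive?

{ }

[B [Q { [B [Q { }] [B [Q ( )]]] }] [B [Q { }] [B [Q { }]]]]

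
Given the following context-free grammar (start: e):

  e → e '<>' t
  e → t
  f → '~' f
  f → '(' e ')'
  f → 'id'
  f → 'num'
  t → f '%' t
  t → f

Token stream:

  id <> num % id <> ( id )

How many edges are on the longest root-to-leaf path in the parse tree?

6

[e [e [e [t [f id]]] <> [t [f num] % [t [f id]]]] <> [t [f ( [e [t [f id]]] )]]]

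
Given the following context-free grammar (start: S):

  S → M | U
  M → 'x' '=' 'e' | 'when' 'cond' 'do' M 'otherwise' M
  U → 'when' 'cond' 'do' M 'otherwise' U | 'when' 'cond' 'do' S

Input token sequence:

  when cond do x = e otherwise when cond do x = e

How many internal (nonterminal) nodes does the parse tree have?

[S [U when cond do [M x = e] otherwise [U when cond do [S [M x = e]]]]]

6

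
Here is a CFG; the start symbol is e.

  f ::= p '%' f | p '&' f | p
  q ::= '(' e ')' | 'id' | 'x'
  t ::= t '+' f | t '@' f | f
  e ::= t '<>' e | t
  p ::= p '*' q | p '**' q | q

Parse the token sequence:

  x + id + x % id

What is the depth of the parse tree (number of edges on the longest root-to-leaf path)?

7

[e [t [t [t [f [p [q x]]]] + [f [p [q id]]]] + [f [p [q x]] % [f [p [q id]]]]]]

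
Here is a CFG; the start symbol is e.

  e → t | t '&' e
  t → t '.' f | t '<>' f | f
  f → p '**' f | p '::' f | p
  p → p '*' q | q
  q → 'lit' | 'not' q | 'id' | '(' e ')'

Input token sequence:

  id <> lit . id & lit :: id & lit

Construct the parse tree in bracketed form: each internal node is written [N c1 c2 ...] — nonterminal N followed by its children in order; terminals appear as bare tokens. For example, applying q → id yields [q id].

[e [t [t [t [f [p [q id]]]] <> [f [p [q lit]]]] . [f [p [q id]]]] & [e [t [f [p [q lit]] :: [f [p [q id]]]]] & [e [t [f [p [q lit]]]]]]]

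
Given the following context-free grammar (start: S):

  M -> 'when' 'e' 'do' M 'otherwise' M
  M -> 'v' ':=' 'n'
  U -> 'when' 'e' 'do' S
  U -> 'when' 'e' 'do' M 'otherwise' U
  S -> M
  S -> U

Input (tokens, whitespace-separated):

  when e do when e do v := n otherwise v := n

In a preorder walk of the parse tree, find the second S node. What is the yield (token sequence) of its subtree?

when e do v := n otherwise v := n

[S [U when e do [S [M when e do [M v := n] otherwise [M v := n]]]]]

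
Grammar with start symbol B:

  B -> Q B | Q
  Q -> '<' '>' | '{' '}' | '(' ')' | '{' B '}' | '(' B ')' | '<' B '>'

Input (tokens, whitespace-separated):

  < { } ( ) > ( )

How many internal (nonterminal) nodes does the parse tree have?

8

[B [Q < [B [Q { }] [B [Q ( )]]] >] [B [Q ( )]]]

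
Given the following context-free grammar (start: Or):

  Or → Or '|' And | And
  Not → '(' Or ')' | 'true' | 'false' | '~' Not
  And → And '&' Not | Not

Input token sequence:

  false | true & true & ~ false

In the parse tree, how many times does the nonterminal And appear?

[Or [Or [And [Not false]]] | [And [And [And [Not true]] & [Not true]] & [Not ~ [Not false]]]]

4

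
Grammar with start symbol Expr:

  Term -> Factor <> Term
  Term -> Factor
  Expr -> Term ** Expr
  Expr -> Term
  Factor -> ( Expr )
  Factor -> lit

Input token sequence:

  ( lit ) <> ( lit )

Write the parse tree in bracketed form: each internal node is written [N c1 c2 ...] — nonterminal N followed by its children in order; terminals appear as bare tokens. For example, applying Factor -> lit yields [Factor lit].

Expr
Term
Factor <> Term
( Expr ) <> Term
( Term ) <> Term
( Factor ) <> Term
( lit ) <> Term
( lit ) <> Factor
( lit ) <> ( Expr )
( lit ) <> ( Term )
( lit ) <> ( Factor )
( lit ) <> ( lit )

[Expr [Term [Factor ( [Expr [Term [Factor lit]]] )] <> [Term [Factor ( [Expr [Term [Factor lit]]] )]]]]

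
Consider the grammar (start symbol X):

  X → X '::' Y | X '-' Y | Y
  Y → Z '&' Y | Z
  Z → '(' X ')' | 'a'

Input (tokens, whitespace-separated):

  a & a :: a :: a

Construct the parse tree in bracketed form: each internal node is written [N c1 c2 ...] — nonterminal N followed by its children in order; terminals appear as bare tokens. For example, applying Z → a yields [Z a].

[X [X [X [Y [Z a] & [Y [Z a]]]] :: [Y [Z a]]] :: [Y [Z a]]]

X
X :: Y
X :: Y :: Y
Y :: Y :: Y
Z & Y :: Y :: Y
a & Y :: Y :: Y
a & Z :: Y :: Y
a & a :: Y :: Y
a & a :: Z :: Y
a & a :: a :: Y
a & a :: a :: Z
a & a :: a :: a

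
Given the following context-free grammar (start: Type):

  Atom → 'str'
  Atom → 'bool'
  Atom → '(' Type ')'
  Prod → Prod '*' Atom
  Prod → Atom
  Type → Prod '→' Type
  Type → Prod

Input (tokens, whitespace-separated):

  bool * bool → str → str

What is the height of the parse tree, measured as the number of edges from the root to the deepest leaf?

[Type [Prod [Prod [Atom bool]] * [Atom bool]] → [Type [Prod [Atom str]] → [Type [Prod [Atom str]]]]]

5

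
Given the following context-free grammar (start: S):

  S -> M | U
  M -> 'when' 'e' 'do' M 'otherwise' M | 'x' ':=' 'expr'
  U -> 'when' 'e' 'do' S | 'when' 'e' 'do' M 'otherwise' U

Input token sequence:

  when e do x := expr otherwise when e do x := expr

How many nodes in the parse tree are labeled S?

2

[S [U when e do [M x := expr] otherwise [U when e do [S [M x := expr]]]]]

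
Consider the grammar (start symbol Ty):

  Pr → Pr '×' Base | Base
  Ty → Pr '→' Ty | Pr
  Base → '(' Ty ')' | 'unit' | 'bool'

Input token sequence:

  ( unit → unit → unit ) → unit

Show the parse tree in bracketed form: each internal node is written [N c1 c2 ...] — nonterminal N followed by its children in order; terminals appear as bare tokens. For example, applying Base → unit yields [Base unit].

[Ty [Pr [Base ( [Ty [Pr [Base unit]] → [Ty [Pr [Base unit]] → [Ty [Pr [Base unit]]]]] )]] → [Ty [Pr [Base unit]]]]

Ty
Pr → Ty
Base → Ty
( Ty ) → Ty
( Pr → Ty ) → Ty
( Base → Ty ) → Ty
( unit → Ty ) → Ty
( unit → Pr → Ty ) → Ty
( unit → Base → Ty ) → Ty
( unit → unit → Ty ) → Ty
( unit → unit → Pr ) → Ty
( unit → unit → Base ) → Ty
( unit → unit → unit ) → Ty
( unit → unit → unit ) → Pr
( unit → unit → unit ) → Base
( unit → unit → unit ) → unit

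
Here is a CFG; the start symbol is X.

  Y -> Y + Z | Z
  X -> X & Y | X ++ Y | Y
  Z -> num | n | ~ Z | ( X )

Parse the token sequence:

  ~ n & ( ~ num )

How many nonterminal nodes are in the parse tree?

[X [X [Y [Z ~ [Z n]]]] & [Y [Z ( [X [Y [Z ~ [Z num]]]] )]]]

11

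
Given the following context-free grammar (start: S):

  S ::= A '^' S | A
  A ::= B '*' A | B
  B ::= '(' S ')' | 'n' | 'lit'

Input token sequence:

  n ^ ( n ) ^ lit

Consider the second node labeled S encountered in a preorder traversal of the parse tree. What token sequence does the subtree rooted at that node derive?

( n ) ^ lit

[S [A [B n]] ^ [S [A [B ( [S [A [B n]]] )]] ^ [S [A [B lit]]]]]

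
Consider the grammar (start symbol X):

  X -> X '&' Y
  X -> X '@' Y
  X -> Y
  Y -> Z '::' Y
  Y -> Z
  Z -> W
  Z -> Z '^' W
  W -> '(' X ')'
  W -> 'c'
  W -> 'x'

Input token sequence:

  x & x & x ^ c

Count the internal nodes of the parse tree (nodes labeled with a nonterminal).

14

[X [X [X [Y [Z [W x]]]] & [Y [Z [W x]]]] & [Y [Z [Z [W x]] ^ [W c]]]]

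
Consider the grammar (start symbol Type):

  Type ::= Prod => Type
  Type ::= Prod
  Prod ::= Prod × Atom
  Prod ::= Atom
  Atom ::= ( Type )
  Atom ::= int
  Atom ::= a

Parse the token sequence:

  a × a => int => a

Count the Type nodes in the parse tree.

[Type [Prod [Prod [Atom a]] × [Atom a]] => [Type [Prod [Atom int]] => [Type [Prod [Atom a]]]]]

3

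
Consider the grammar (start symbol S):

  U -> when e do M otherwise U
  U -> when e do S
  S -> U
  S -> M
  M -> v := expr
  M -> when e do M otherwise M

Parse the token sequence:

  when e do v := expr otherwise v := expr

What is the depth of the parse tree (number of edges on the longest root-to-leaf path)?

[S [M when e do [M v := expr] otherwise [M v := expr]]]

3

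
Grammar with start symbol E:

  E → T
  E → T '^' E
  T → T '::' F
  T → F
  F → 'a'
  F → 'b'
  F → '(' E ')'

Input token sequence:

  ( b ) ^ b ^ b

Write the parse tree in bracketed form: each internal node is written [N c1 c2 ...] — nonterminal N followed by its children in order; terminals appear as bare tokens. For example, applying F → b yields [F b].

E
T ^ E
F ^ E
( E ) ^ E
( T ) ^ E
( F ) ^ E
( b ) ^ E
( b ) ^ T ^ E
( b ) ^ F ^ E
( b ) ^ b ^ E
( b ) ^ b ^ T
( b ) ^ b ^ F
( b ) ^ b ^ b

[E [T [F ( [E [T [F b]]] )]] ^ [E [T [F b]] ^ [E [T [F b]]]]]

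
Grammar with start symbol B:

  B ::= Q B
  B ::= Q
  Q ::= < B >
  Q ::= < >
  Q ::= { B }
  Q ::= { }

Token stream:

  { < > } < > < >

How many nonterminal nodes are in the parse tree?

8

[B [Q { [B [Q < >]] }] [B [Q < >] [B [Q < >]]]]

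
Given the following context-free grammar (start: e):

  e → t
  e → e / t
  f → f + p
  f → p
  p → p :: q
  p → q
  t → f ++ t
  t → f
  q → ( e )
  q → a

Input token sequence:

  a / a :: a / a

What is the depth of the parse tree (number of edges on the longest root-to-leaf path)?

7

[e [e [e [t [f [p [q a]]]]] / [t [f [p [p [q a]] :: [q a]]]]] / [t [f [p [q a]]]]]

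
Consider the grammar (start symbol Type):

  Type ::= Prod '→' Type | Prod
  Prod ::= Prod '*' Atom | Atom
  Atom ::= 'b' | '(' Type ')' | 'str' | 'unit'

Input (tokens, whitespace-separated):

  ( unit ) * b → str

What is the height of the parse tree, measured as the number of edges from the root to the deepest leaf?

7

[Type [Prod [Prod [Atom ( [Type [Prod [Atom unit]]] )]] * [Atom b]] → [Type [Prod [Atom str]]]]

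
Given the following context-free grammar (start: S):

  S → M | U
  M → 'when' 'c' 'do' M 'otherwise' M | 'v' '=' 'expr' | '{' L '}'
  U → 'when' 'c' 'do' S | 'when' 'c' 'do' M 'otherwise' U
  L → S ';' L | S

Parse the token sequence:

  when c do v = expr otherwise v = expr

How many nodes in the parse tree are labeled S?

1

[S [M when c do [M v = expr] otherwise [M v = expr]]]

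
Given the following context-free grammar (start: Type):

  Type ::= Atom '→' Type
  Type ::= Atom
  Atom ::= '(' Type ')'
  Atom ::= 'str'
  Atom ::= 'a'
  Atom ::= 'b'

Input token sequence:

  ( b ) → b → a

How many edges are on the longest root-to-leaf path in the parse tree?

[Type [Atom ( [Type [Atom b]] )] → [Type [Atom b] → [Type [Atom a]]]]

4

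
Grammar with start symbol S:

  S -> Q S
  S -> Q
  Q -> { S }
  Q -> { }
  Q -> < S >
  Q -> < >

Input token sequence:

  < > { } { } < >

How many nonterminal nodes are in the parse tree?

8

[S [Q < >] [S [Q { }] [S [Q { }] [S [Q < >]]]]]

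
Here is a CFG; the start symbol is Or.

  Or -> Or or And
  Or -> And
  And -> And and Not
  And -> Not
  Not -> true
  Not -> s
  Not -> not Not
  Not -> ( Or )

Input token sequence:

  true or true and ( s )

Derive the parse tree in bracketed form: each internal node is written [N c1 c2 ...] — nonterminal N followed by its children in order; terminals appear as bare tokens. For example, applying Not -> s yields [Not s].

[Or [Or [And [Not true]]] or [And [And [Not true]] and [Not ( [Or [And [Not s]]] )]]]

Or
Or or And
And or And
Not or And
true or And
true or And and Not
true or Not and Not
true or true and Not
true or true and ( Or )
true or true and ( And )
true or true and ( Not )
true or true and ( s )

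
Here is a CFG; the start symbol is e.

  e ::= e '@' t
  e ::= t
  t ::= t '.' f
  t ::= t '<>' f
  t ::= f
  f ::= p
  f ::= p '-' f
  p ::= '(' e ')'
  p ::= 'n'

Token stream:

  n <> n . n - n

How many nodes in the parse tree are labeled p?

4

[e [t [t [t [f [p n]]] <> [f [p n]]] . [f [p n] - [f [p n]]]]]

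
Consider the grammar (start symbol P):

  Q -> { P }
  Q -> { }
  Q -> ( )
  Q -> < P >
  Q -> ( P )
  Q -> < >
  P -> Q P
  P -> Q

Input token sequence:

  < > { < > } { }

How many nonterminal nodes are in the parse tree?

[P [Q < >] [P [Q { [P [Q < >]] }] [P [Q { }]]]]

8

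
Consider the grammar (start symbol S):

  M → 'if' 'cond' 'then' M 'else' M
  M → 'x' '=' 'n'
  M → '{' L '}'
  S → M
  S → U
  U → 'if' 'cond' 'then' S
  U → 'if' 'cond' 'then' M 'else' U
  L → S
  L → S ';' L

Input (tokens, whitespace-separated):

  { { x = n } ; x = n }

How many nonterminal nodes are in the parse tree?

11

[S [M { [L [S [M { [L [S [M x = n]]] }]] ; [L [S [M x = n]]]] }]]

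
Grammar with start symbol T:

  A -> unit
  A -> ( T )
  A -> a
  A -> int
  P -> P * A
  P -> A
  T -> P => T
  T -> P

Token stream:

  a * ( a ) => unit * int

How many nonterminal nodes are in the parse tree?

[T [P [P [A a]] * [A ( [T [P [A a]]] )]] => [T [P [P [A unit]] * [A int]]]]

13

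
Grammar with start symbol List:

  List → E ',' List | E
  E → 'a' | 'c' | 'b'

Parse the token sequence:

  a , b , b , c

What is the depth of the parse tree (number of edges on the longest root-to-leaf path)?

[List [E a] , [List [E b] , [List [E b] , [List [E c]]]]]

5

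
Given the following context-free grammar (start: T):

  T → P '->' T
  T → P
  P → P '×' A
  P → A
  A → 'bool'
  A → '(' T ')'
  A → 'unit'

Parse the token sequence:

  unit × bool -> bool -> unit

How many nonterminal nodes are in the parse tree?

[T [P [P [A unit]] × [A bool]] -> [T [P [A bool]] -> [T [P [A unit]]]]]

11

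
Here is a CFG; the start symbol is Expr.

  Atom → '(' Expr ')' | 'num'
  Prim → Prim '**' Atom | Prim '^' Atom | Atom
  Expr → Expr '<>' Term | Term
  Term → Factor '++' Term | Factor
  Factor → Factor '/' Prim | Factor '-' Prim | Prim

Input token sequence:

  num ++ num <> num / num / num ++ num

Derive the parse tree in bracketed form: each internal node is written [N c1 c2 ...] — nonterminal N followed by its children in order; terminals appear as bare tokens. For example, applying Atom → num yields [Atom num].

[Expr [Expr [Term [Factor [Prim [Atom num]]] ++ [Term [Factor [Prim [Atom num]]]]]] <> [Term [Factor [Factor [Factor [Prim [Atom num]]] / [Prim [Atom num]]] / [Prim [Atom num]]] ++ [Term [Factor [Prim [Atom num]]]]]]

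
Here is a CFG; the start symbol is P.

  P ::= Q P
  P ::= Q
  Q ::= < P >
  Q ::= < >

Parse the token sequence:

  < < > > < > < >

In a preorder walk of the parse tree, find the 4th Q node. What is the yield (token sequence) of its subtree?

[P [Q < [P [Q < >]] >] [P [Q < >] [P [Q < >]]]]

< >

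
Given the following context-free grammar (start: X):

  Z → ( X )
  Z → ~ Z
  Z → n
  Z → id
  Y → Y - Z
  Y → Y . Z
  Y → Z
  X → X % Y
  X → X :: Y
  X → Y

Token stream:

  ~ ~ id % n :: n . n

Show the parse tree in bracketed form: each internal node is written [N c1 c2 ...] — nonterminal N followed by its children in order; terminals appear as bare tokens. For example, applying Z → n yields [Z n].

[X [X [X [Y [Z ~ [Z ~ [Z id]]]]] % [Y [Z n]]] :: [Y [Y [Z n]] . [Z n]]]

X
X :: Y
X % Y :: Y
Y % Y :: Y
Z % Y :: Y
~ Z % Y :: Y
~ ~ Z % Y :: Y
~ ~ id % Y :: Y
~ ~ id % Z :: Y
~ ~ id % n :: Y
~ ~ id % n :: Y . Z
~ ~ id % n :: Z . Z
~ ~ id % n :: n . Z
~ ~ id % n :: n . n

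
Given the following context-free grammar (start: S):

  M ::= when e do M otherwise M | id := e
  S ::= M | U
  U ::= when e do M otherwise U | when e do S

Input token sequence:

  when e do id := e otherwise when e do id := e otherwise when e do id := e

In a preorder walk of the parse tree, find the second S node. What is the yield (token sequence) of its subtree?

id := e

[S [U when e do [M id := e] otherwise [U when e do [M id := e] otherwise [U when e do [S [M id := e]]]]]]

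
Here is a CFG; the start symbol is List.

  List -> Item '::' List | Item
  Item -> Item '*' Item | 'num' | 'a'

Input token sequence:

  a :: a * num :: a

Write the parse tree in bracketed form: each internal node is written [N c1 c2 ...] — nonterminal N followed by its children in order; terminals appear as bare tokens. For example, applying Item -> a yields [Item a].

[List [Item a] :: [List [Item [Item a] * [Item num]] :: [List [Item a]]]]

List
Item :: List
a :: List
a :: Item :: List
a :: Item * Item :: List
a :: a * Item :: List
a :: a * num :: List
a :: a * num :: Item
a :: a * num :: a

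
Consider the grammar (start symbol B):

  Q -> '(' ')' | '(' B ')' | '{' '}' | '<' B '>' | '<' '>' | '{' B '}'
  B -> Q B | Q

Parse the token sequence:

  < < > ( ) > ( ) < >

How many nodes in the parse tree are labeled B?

5

[B [Q < [B [Q < >] [B [Q ( )]]] >] [B [Q ( )] [B [Q < >]]]]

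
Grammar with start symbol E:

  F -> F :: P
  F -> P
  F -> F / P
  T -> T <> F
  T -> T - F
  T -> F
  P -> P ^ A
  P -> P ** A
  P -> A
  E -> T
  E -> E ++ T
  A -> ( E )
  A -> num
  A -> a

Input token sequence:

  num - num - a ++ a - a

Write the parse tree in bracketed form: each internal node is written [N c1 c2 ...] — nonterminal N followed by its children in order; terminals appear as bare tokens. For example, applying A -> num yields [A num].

E
E ++ T
T ++ T
T - F ++ T
T - F - F ++ T
F - F - F ++ T
P - F - F ++ T
A - F - F ++ T
num - F - F ++ T
num - P - F ++ T
num - A - F ++ T
num - num - F ++ T
num - num - P ++ T
num - num - A ++ T
num - num - a ++ T
num - num - a ++ T - F
num - num - a ++ F - F
num - num - a ++ P - F
num - num - a ++ A - F
num - num - a ++ a - F
num - num - a ++ a - P
num - num - a ++ a - A
num - num - a ++ a - a

[E [E [T [T [T [F [P [A num]]]] - [F [P [A num]]]] - [F [P [A a]]]]] ++ [T [T [F [P [A a]]]] - [F [P [A a]]]]]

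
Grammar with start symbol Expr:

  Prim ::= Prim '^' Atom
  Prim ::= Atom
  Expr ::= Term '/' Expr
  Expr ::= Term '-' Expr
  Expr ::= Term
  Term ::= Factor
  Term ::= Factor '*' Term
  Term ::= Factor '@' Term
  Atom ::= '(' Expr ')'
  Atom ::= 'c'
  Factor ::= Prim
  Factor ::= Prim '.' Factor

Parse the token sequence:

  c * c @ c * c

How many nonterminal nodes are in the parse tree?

[Expr [Term [Factor [Prim [Atom c]]] * [Term [Factor [Prim [Atom c]]] @ [Term [Factor [Prim [Atom c]]] * [Term [Factor [Prim [Atom c]]]]]]]]

17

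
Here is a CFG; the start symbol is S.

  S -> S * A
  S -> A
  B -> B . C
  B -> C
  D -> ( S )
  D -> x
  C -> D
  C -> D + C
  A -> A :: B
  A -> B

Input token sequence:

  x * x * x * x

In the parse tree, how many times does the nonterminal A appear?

4

[S [S [S [S [A [B [C [D x]]]]] * [A [B [C [D x]]]]] * [A [B [C [D x]]]]] * [A [B [C [D x]]]]]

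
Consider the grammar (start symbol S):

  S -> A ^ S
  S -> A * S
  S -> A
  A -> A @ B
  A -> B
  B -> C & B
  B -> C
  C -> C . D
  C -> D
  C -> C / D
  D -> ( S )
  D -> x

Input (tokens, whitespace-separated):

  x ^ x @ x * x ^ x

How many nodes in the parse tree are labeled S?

[S [A [B [C [D x]]]] ^ [S [A [A [B [C [D x]]]] @ [B [C [D x]]]] * [S [A [B [C [D x]]]] ^ [S [A [B [C [D x]]]]]]]]

4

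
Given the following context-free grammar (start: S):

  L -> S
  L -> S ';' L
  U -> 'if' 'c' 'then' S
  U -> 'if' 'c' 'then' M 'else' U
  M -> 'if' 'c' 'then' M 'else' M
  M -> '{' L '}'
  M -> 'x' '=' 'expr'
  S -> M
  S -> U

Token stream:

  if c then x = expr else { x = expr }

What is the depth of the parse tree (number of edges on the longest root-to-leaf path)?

[S [M if c then [M x = expr] else [M { [L [S [M x = expr]]] }]]]

6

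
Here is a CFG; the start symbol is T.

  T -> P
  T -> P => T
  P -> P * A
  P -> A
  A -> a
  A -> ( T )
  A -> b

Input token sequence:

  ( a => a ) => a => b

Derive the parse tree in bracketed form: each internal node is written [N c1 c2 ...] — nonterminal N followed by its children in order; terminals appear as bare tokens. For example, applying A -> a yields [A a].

T
P => T
A => T
( T ) => T
( P => T ) => T
( A => T ) => T
( a => T ) => T
( a => P ) => T
( a => A ) => T
( a => a ) => T
( a => a ) => P => T
( a => a ) => A => T
( a => a ) => a => T
( a => a ) => a => P
( a => a ) => a => A
( a => a ) => a => b

[T [P [A ( [T [P [A a]] => [T [P [A a]]]] )]] => [T [P [A a]] => [T [P [A b]]]]]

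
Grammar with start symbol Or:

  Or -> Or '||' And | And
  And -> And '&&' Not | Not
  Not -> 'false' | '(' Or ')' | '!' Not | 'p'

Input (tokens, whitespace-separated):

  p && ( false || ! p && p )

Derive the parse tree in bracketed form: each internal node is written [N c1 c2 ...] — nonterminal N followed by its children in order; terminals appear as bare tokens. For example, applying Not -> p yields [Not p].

Or
And
And && Not
Not && Not
p && Not
p && ( Or )
p && ( Or || And )
p && ( And || And )
p && ( Not || And )
p && ( false || And )
p && ( false || And && Not )
p && ( false || Not && Not )
p && ( false || ! Not && Not )
p && ( false || ! p && Not )
p && ( false || ! p && p )

[Or [And [And [Not p]] && [Not ( [Or [Or [And [Not false]]] || [And [And [Not ! [Not p]]] && [Not p]]] )]]]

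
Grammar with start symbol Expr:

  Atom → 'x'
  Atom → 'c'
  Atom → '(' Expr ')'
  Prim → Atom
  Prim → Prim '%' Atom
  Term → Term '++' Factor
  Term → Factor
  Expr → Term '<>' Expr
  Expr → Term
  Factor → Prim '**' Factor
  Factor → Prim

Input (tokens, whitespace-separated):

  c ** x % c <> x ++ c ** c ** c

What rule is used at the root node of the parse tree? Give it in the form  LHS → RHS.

[Expr [Term [Factor [Prim [Atom c]] ** [Factor [Prim [Prim [Atom x]] % [Atom c]]]]] <> [Expr [Term [Term [Factor [Prim [Atom x]]]] ++ [Factor [Prim [Atom c]] ** [Factor [Prim [Atom c]] ** [Factor [Prim [Atom c]]]]]]]]

Expr → Term '<>' Expr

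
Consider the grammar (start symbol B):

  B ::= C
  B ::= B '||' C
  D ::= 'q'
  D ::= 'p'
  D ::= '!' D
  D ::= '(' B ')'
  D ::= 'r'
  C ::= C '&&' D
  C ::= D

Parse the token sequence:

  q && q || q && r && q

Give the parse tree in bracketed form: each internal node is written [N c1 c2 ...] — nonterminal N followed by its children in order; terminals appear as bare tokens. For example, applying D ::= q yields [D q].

[B [B [C [C [D q]] && [D q]]] || [C [C [C [D q]] && [D r]] && [D q]]]

B
B || C
C || C
C && D || C
D && D || C
q && D || C
q && q || C
q && q || C && D
q && q || C && D && D
q && q || D && D && D
q && q || q && D && D
q && q || q && r && D
q && q || q && r && q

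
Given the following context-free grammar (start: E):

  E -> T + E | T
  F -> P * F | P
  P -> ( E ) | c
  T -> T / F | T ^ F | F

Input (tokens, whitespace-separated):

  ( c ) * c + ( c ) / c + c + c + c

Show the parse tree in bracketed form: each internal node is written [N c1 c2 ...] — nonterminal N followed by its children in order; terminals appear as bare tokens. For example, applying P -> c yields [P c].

[E [T [F [P ( [E [T [F [P c]]]] )] * [F [P c]]]] + [E [T [T [F [P ( [E [T [F [P c]]]] )]]] / [F [P c]]] + [E [T [F [P c]]] + [E [T [F [P c]]] + [E [T [F [P c]]]]]]]]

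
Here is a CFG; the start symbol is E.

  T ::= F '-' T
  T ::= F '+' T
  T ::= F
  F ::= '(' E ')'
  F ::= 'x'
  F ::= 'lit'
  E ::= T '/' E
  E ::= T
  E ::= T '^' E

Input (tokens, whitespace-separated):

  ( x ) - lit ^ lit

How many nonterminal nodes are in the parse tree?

11

[E [T [F ( [E [T [F x]]] )] - [T [F lit]]] ^ [E [T [F lit]]]]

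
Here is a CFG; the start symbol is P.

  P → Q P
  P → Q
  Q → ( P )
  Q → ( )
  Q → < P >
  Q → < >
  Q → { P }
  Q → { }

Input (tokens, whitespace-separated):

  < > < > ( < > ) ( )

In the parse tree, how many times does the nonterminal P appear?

5

[P [Q < >] [P [Q < >] [P [Q ( [P [Q < >]] )] [P [Q ( )]]]]]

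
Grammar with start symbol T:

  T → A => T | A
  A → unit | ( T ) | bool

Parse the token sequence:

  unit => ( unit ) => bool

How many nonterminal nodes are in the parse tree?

[T [A unit] => [T [A ( [T [A unit]] )] => [T [A bool]]]]

8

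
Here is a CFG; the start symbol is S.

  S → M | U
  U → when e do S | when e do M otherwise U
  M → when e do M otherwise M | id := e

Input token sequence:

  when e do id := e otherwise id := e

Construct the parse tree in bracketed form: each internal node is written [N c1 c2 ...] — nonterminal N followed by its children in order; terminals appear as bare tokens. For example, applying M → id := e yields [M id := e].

[S [M when e do [M id := e] otherwise [M id := e]]]

S
M
when e do M otherwise M
when e do id := e otherwise M
when e do id := e otherwise id := e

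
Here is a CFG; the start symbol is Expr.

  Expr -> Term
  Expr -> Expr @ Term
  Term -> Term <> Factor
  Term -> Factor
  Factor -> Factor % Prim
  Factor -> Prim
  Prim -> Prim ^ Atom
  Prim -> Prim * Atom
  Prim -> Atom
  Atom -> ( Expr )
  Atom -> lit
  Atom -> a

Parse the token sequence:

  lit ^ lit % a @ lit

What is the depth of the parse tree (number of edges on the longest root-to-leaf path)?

[Expr [Expr [Term [Factor [Factor [Prim [Prim [Atom lit]] ^ [Atom lit]]] % [Prim [Atom a]]]]] @ [Term [Factor [Prim [Atom lit]]]]]

8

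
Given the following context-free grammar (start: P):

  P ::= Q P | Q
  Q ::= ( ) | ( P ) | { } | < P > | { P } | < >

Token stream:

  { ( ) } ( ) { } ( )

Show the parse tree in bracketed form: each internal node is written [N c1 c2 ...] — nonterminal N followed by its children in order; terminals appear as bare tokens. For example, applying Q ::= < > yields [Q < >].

[P [Q { [P [Q ( )]] }] [P [Q ( )] [P [Q { }] [P [Q ( )]]]]]

P
Q P
{ P } P
{ Q } P
{ ( ) } P
{ ( ) } Q P
{ ( ) } ( ) P
{ ( ) } ( ) Q P
{ ( ) } ( ) { } P
{ ( ) } ( ) { } Q
{ ( ) } ( ) { } ( )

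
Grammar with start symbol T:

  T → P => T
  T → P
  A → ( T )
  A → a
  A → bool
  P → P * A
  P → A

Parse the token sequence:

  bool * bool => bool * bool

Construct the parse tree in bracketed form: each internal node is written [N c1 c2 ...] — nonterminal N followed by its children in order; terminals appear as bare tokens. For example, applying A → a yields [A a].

T
P => T
P * A => T
A * A => T
bool * A => T
bool * bool => T
bool * bool => P
bool * bool => P * A
bool * bool => A * A
bool * bool => bool * A
bool * bool => bool * bool

[T [P [P [A bool]] * [A bool]] => [T [P [P [A bool]] * [A bool]]]]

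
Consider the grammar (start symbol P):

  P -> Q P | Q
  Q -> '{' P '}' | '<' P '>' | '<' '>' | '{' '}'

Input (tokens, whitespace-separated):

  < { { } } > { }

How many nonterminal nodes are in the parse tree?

[P [Q < [P [Q { [P [Q { }]] }]] >] [P [Q { }]]]

8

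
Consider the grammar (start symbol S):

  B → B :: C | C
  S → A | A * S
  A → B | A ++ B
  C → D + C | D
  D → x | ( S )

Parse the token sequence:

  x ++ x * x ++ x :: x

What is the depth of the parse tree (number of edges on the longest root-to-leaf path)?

[S [A [A [B [C [D x]]]] ++ [B [C [D x]]]] * [S [A [A [B [C [D x]]]] ++ [B [B [C [D x]]] :: [C [D x]]]]]]

7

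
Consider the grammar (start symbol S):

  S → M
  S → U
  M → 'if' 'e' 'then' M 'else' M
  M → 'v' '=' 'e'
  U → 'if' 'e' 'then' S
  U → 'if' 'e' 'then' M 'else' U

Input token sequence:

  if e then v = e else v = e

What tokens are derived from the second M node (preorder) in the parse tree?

v = e

[S [M if e then [M v = e] else [M v = e]]]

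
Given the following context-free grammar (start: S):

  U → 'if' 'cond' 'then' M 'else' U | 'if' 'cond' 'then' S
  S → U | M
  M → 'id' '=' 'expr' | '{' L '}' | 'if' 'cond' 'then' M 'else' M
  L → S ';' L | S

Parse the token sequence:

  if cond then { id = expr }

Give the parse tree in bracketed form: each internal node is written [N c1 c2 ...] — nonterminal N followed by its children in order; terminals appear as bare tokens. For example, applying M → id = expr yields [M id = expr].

[S [U if cond then [S [M { [L [S [M id = expr]]] }]]]]

S
U
if cond then S
if cond then M
if cond then { L }
if cond then { S }
if cond then { M }
if cond then { id = expr }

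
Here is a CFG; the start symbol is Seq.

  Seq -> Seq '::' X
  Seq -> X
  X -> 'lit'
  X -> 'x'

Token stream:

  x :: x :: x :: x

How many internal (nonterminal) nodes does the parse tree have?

[Seq [Seq [Seq [Seq [X x]] :: [X x]] :: [X x]] :: [X x]]

8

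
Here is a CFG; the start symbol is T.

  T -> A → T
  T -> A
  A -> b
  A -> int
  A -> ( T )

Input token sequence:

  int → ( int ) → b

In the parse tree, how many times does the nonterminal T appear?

4

[T [A int] → [T [A ( [T [A int]] )] → [T [A b]]]]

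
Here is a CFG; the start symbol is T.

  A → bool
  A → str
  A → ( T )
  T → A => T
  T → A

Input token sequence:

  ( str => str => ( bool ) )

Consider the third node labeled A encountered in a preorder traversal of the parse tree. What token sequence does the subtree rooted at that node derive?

[T [A ( [T [A str] => [T [A str] => [T [A ( [T [A bool]] )]]]] )]]

str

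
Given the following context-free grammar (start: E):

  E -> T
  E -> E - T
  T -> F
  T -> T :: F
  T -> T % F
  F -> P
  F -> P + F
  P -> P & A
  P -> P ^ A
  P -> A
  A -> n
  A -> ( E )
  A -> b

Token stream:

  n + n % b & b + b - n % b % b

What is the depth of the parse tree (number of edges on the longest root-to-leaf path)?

[E [E [T [T [F [P [A n]] + [F [P [A n]]]]] % [F [P [P [A b]] & [A b]] + [F [P [A b]]]]]] - [T [T [T [F [P [A n]]]] % [F [P [A b]]]] % [F [P [A b]]]]]

8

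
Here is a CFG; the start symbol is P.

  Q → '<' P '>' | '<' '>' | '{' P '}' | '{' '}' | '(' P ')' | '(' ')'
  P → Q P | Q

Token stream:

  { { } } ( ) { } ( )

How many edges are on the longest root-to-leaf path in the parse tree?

[P [Q { [P [Q { }]] }] [P [Q ( )] [P [Q { }] [P [Q ( )]]]]]

5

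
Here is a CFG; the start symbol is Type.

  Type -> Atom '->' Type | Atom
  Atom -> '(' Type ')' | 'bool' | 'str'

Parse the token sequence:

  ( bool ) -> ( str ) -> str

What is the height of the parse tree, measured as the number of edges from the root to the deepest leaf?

5

[Type [Atom ( [Type [Atom bool]] )] -> [Type [Atom ( [Type [Atom str]] )] -> [Type [Atom str]]]]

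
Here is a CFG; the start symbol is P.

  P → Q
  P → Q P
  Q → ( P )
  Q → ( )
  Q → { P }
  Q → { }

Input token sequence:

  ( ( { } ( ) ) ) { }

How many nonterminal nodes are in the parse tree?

[P [Q ( [P [Q ( [P [Q { }] [P [Q ( )]]] )]] )] [P [Q { }]]]

10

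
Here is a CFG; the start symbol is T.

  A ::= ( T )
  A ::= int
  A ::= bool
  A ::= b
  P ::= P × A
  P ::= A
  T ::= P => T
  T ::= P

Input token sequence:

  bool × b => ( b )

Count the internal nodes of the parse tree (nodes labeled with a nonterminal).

[T [P [P [A bool]] × [A b]] => [T [P [A ( [T [P [A b]]] )]]]]

11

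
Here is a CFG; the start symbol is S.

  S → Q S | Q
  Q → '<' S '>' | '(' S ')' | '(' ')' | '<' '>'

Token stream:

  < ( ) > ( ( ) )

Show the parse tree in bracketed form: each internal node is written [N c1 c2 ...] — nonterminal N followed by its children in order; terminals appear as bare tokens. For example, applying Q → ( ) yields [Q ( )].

[S [Q < [S [Q ( )]] >] [S [Q ( [S [Q ( )]] )]]]

S
Q S
< S > S
< Q > S
< ( ) > S
< ( ) > Q
< ( ) > ( S )
< ( ) > ( Q )
< ( ) > ( ( ) )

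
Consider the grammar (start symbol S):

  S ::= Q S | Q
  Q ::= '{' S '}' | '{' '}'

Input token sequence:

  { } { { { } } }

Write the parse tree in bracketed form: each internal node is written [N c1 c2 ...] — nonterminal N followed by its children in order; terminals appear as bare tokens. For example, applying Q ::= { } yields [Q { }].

[S [Q { }] [S [Q { [S [Q { [S [Q { }]] }]] }]]]

S
Q S
{ } S
{ } Q
{ } { S }
{ } { Q }
{ } { { S } }
{ } { { Q } }
{ } { { { } } }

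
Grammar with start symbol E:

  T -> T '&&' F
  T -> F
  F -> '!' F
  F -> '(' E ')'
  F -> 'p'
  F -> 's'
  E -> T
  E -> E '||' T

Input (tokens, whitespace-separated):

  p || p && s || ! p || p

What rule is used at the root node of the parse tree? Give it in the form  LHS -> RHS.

E -> E '||' T

[E [E [E [E [T [F p]]] || [T [T [F p]] && [F s]]] || [T [F ! [F p]]]] || [T [F p]]]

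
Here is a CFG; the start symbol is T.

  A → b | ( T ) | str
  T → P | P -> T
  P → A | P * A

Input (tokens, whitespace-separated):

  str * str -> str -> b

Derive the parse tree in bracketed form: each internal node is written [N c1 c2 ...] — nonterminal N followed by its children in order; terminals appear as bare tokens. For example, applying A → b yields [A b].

T
P -> T
P * A -> T
A * A -> T
str * A -> T
str * str -> T
str * str -> P -> T
str * str -> A -> T
str * str -> str -> T
str * str -> str -> P
str * str -> str -> A
str * str -> str -> b

[T [P [P [A str]] * [A str]] -> [T [P [A str]] -> [T [P [A b]]]]]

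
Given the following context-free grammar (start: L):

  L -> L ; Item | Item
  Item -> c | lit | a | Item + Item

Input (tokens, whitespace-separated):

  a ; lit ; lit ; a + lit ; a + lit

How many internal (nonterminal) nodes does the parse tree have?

[L [L [L [L [L [Item a]] ; [Item lit]] ; [Item lit]] ; [Item [Item a] + [Item lit]]] ; [Item [Item a] + [Item lit]]]

14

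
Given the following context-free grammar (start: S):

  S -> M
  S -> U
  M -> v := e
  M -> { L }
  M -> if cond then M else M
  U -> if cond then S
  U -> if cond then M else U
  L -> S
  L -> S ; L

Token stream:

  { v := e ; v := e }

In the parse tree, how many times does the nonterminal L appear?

[S [M { [L [S [M v := e]] ; [L [S [M v := e]]]] }]]

2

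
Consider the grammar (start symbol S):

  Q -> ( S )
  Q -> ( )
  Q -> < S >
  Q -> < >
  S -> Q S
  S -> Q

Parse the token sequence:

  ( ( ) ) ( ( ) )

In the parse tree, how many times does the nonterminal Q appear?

4

[S [Q ( [S [Q ( )]] )] [S [Q ( [S [Q ( )]] )]]]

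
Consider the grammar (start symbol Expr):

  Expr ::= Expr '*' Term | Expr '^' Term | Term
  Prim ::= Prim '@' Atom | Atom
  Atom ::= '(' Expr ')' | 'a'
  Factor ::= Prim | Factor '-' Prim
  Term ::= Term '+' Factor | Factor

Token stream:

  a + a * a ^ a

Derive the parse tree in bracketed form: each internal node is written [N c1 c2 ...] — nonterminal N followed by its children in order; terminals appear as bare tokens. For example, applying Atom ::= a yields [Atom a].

Expr
Expr ^ Term
Expr * Term ^ Term
Term * Term ^ Term
Term + Factor * Term ^ Term
Factor + Factor * Term ^ Term
Prim + Factor * Term ^ Term
Atom + Factor * Term ^ Term
a + Factor * Term ^ Term
a + Prim * Term ^ Term
a + Atom * Term ^ Term
a + a * Term ^ Term
a + a * Factor ^ Term
a + a * Prim ^ Term
a + a * Atom ^ Term
a + a * a ^ Term
a + a * a ^ Factor
a + a * a ^ Prim
a + a * a ^ Atom
a + a * a ^ a

[Expr [Expr [Expr [Term [Term [Factor [Prim [Atom a]]]] + [Factor [Prim [Atom a]]]]] * [Term [Factor [Prim [Atom a]]]]] ^ [Term [Factor [Prim [Atom a]]]]]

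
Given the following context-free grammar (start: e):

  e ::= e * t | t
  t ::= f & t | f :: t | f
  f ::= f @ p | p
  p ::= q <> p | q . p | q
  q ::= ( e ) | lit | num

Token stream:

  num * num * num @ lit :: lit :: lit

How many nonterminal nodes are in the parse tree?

26

[e [e [e [t [f [p [q num]]]]] * [t [f [p [q num]]]]] * [t [f [f [p [q num]]] @ [p [q lit]]] :: [t [f [p [q lit]]] :: [t [f [p [q lit]]]]]]]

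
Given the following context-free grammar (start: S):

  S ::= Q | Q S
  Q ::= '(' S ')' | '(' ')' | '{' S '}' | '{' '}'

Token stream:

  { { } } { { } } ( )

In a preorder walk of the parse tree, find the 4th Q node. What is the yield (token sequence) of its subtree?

[S [Q { [S [Q { }]] }] [S [Q { [S [Q { }]] }] [S [Q ( )]]]]

{ }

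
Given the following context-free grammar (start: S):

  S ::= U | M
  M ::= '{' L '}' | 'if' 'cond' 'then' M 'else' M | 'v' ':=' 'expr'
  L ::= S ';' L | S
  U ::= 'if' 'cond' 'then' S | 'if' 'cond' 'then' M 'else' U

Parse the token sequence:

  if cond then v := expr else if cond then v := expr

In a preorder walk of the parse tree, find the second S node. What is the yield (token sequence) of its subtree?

[S [U if cond then [M v := expr] else [U if cond then [S [M v := expr]]]]]

v := expr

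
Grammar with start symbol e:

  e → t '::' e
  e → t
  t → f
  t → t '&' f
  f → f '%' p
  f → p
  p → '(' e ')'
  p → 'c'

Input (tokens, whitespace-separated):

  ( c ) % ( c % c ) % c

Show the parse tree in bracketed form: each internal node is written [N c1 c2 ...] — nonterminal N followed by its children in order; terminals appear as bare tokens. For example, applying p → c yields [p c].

e
t
f
f % p
f % p % p
p % p % p
( e ) % p % p
( t ) % p % p
( f ) % p % p
( p ) % p % p
( c ) % p % p
( c ) % ( e ) % p
( c ) % ( t ) % p
( c ) % ( f ) % p
( c ) % ( f % p ) % p
( c ) % ( p % p ) % p
( c ) % ( c % p ) % p
( c ) % ( c % c ) % p
( c ) % ( c % c ) % c

[e [t [f [f [f [p ( [e [t [f [p c]]]] )]] % [p ( [e [t [f [f [p c]] % [p c]]]] )]] % [p c]]]]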